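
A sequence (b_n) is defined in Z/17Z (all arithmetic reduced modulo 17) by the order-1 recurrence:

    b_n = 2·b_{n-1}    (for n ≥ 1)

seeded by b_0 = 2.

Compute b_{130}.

8

b_1 = 2·2 = 4
b_2 = 2·4 = 8
b_3 = 2·8 = 16
b_4 = 2·16 = 15
b_5 = 2·15 = 13
b_6 = 2·13 = 9
b_7 = 2·9 = 1
b_8 = 2·1 = 2
(b_8) = (2) = (b_0), so the sequence has period 8.
130 ≡ 2 (mod 8), hence b_130 = b_2 = 8.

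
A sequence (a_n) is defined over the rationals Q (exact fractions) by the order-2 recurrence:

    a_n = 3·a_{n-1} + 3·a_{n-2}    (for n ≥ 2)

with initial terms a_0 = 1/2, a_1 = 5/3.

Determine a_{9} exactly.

145665/2

a_2 = 3·5/3 + 3·1/2 = 13/2
a_3 = 3·13/2 + 3·5/3 = 49/2
a_4 = 3·49/2 + 3·13/2 = 93
a_5 = 3·93 + 3·49/2 = 705/2
a_6 = 3·705/2 + 3·93 = 2673/2
a_7 = 3·2673/2 + 3·705/2 = 5067
a_8 = 3·5067 + 3·2673/2 = 38421/2
a_9 = 3·38421/2 + 3·5067 = 145665/2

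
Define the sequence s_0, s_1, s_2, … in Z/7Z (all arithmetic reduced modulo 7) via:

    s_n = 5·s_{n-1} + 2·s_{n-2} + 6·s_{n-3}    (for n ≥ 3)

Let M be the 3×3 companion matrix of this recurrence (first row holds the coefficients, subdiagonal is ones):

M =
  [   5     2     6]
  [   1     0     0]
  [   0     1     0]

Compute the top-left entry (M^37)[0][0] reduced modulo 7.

0

(M^37)[0][0] is the top entry after applying M 37 times to the unit state (1, 0, 0). Equivalently it is h_{39} for the auxiliary sequence (h_n) obeying the same recurrence with h_2 = 1 and h_i = 0 for 0 ≤ i < 2:
h_3 = 5·1 + 2·0 + 6·0 = 5
h_4 = 5·5 + 2·1 + 6·0 = 6
h_5 = 5·6 + 2·5 + 6·1 = 4
h_6 = 5·4 + 2·6 + 6·5 = 6
h_7 = 5·6 + 2·4 + 6·6 = 4
h_8 = 5·4 + 2·6 + 6·4 = 0
h_9 = 5·0 + 2·4 + 6·6 = 2
h_10 = 5·2 + 2·0 + 6·4 = 6
h_11 = 5·6 + 2·2 + 6·0 = 6
h_12 = 5·6 + 2·6 + 6·2 = 5
h_13 = 5·5 + 2·6 + 6·6 = 3
h_14 = 5·3 + 2·5 + 6·6 = 5
h_15 = 5·5 + 2·3 + 6·5 = 5
h_16 = 5·5 + 2·5 + 6·3 = 4
h_17 = 5·4 + 2·5 + 6·5 = 4
h_18 = 5·4 + 2·4 + 6·5 = 2
h_19 = 5·2 + 2·4 + 6·4 = 0
h_20 = 5·0 + 2·2 + 6·4 = 0
h_21 = 5·0 + 2·0 + 6·2 = 5
h_22 = 5·5 + 2·0 + 6·0 = 4
h_23 = 5·4 + 2·5 + 6·0 = 2
h_24 = 5·2 + 2·4 + 6·5 = 6
h_25 = 5·6 + 2·2 + 6·4 = 2
h_26 = 5·2 + 2·6 + 6·2 = 6
h_27 = 5·6 + 2·2 + 6·6 = 0
h_28 = 5·0 + 2·6 + 6·2 = 3
h_29 = 5·3 + 2·0 + 6·6 = 2
h_30 = 5·2 + 2·3 + 6·0 = 2
h_31 = 5·2 + 2·2 + 6·3 = 4
h_32 = 5·4 + 2·2 + 6·2 = 1
h_33 = 5·1 + 2·4 + 6·2 = 4
h_34 = 5·4 + 2·1 + 6·4 = 4
h_35 = 5·4 + 2·4 + 6·1 = 6
h_36 = 5·6 + 2·4 + 6·4 = 6
h_37 = 5·6 + 2·6 + 6·4 = 3
h_38 = 5·3 + 2·6 + 6·6 = 0
h_39 = 5·0 + 2·3 + 6·6 = 0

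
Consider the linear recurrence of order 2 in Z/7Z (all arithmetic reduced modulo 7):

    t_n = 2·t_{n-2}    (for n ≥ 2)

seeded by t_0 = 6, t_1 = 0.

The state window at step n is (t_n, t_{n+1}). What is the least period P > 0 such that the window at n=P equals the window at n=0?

n=0: window = (6, 0)
n=1: window = (0, 5)
n=2: window = (5, 0)
n=3: window = (0, 3)
n=4: window = (3, 0)
n=5: window = (0, 6)
n=6: window = (6, 0)
window at n=6 equals window at n=0 → period = 6

6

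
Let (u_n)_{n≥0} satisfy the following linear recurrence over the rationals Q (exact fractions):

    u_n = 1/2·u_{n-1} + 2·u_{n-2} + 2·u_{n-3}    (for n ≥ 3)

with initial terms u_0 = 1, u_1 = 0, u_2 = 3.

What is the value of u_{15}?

134226007/8192

u_3 = 1/2·3 + 2·0 + 2·1 = 7/2
u_4 = 1/2·7/2 + 2·3 + 2·0 = 31/4
u_5 = 1/2·31/4 + 2·7/2 + 2·3 = 135/8
u_6 = 1/2·135/8 + 2·31/4 + 2·7/2 = 495/16
u_7 = 1/2·495/16 + 2·135/8 + 2·31/4 = 2071/32
u_8 = 1/2·2071/32 + 2·495/16 + 2·135/8 = 8191/64
u_9 = 1/2·8191/64 + 2·2071/32 + 2·495/16 = 32679/128
u_10 = 1/2·32679/128 + 2·8191/64 + 2·2071/32 = 131343/256
u_11 = 1/2·131343/256 + 2·32679/128 + 2·8191/64 = 523831/512
u_12 = 1/2·523831/512 + 2·131343/256 + 2·32679/128 = 2097439/1024
u_13 = 1/2·2097439/1024 + 2·523831/512 + 2·131343/256 = 8389575/2048
u_14 = 1/2·8389575/2048 + 2·2097439/1024 + 2·523831/512 = 33550383/4096
u_15 = 1/2·33550383/4096 + 2·8389575/2048 + 2·2097439/1024 = 134226007/8192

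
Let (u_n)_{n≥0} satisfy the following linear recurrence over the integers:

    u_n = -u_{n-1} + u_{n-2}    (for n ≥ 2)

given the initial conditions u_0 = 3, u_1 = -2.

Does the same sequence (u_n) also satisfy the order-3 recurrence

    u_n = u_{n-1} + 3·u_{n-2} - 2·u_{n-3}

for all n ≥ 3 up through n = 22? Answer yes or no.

Terms u_0..u_22: 3, -2, 5, -7, 12, -19, 31, -50, 81, -131, 212, -343, 555, -898, 1453, -2351, 3804, -6155, 9959, -16114, 26073, -42187, 68260
n=3: candidate gives -7, actual u_3 = -7 ✓
n=4: candidate gives 12, actual u_4 = 12 ✓
n=5: candidate gives -19, actual u_5 = -19 ✓
n=6: candidate gives 31, actual u_6 = 31 ✓
n=7: candidate gives -50, actual u_7 = -50 ✓
n=8: candidate gives 81, actual u_8 = 81 ✓
n=9: candidate gives -131, actual u_9 = -131 ✓
n=10: candidate gives 212, actual u_10 = 212 ✓
n=11: candidate gives -343, actual u_11 = -343 ✓
n=12: candidate gives 555, actual u_12 = 555 ✓
n=13: candidate gives -898, actual u_13 = -898 ✓
n=14: candidate gives 1453, actual u_14 = 1453 ✓
n=15: candidate gives -2351, actual u_15 = -2351 ✓
n=16: candidate gives 3804, actual u_16 = 3804 ✓
n=17: candidate gives -6155, actual u_17 = -6155 ✓
n=18: candidate gives 9959, actual u_18 = 9959 ✓
n=19: candidate gives -16114, actual u_19 = -16114 ✓
n=20: candidate gives 26073, actual u_20 = 26073 ✓
n=21: candidate gives -42187, actual u_21 = -42187 ✓
n=22: candidate gives 68260, actual u_22 = 68260 ✓

yes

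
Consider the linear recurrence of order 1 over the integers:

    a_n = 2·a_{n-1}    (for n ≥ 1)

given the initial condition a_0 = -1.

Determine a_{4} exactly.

a_1 = 2·-1 = -2
a_2 = 2·-2 = -4
a_3 = 2·-4 = -8
a_4 = 2·-8 = -16

-16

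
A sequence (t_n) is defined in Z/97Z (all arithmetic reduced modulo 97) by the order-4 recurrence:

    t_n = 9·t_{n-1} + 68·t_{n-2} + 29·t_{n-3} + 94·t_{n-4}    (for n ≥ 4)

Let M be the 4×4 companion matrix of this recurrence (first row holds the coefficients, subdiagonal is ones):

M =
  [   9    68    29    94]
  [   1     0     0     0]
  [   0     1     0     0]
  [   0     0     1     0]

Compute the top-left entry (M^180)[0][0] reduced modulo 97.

24

(M^180)[0][0] is the top entry after applying M 180 times to the unit state (1, 0, 0, 0). Equivalently it is h_{183} for the auxiliary sequence (h_n) obeying the same recurrence with h_3 = 1 and h_i = 0 for 0 ≤ i < 3:
h_4 = 9·1 + 68·0 + 29·0 + 94·0 = 9
h_5 = 9·9 + 68·1 + 29·0 + 94·0 = 52
h_6 = 9·52 + 68·9 + 29·1 + 94·0 = 42
h_7 = 9·42 + 68·52 + 29·9 + 94·1 = 1
h_8 = 9·1 + 68·42 + 29·52 + 94·9 = 78
h_9 = 9·78 + 68·1 + 29·42 + 94·52 = 86
Continuing the recurrence:
  h_10 = 64;  h_11 = 50;  h_12 = 78;  h_13 = 74;  h_14 = 50;  h_15 = 28
  h_16 = 35;  h_17 = 52;  h_18 = 18;  h_19 = 70;  h_20 = 56;  h_21 = 4
  h_22 = 0;  h_23 = 37;  h_24 = 87;  h_25 = 86;  h_26 = 3;  h_27 = 42
  h_28 = 2;  h_29 = 84;  h_30 = 64;  h_31 = 12;  h_32 = 3;  h_33 = 22
  h_34 = 73;  h_35 = 70;  h_36 = 15;  h_37 = 59;  h_38 = 64;  h_39 = 60
  h_40 = 59;  h_41 = 82;  h_42 = 90;  h_43 = 60;  h_44 = 34;  h_45 = 57
  h_46 = 27;  h_47 = 75;  h_48 = 85;  h_49 = 75;  h_50 = 13;  h_51 = 85
  h_52 = 77;  h_53 = 29;  h_54 = 66;  h_55 = 82;  h_56 = 16;  h_57 = 78
  h_58 = 90;  h_59 = 27;  h_60 = 41;  h_61 = 22;  h_62 = 7;  h_63 = 48
  h_64 = 65;  h_65 = 9;  h_66 = 52;  h_67 = 8;  h_68 = 85;  h_69 = 74
  h_70 = 23;  h_71 = 17;  h_72 = 19;  h_73 = 26;  h_74 = 10;  h_75 = 30
  h_76 = 95;  h_77 = 3;  h_78 = 52;  h_79 = 39;  h_80 = 3;  h_81 = 7
  h_82 = 78;  h_83 = 81;  h_84 = 19;  h_85 = 63;  h_86 = 94;  h_87 = 6
  h_88 = 68;  h_89 = 65;  h_90 = 57;  h_91 = 0;  h_92 = 28;  h_93 = 61
  h_94 = 51;  h_95 = 84;  h_96 = 89;  h_97 = 49;  h_98 = 46;  h_99 = 61
  h_100 = 78;  h_101 = 23;  h_102 = 61;  h_103 = 21;  h_104 = 17;  h_105 = 80
  h_106 = 71;  h_107 = 10;  h_108 = 9;  h_109 = 58;  h_110 = 47;  h_111 = 39
  h_112 = 61;  h_113 = 25;  h_114 = 28;  h_115 = 15;  h_116 = 59;  h_117 = 57
  h_118 = 26;  h_119 = 53;  h_120 = 35;  h_121 = 40;  h_122 = 28;  h_123 = 45
  h_124 = 66;  h_125 = 78;  h_126 = 9;  h_127 = 83;  h_128 = 28;  h_129 = 6
  h_130 = 70;  h_131 = 49;  h_132 = 53;  h_133 = 1;  h_134 = 71;  h_135 = 60
  h_136 = 0;  h_137 = 25;  h_138 = 6;  h_139 = 22;  h_140 = 70;  h_141 = 91
  h_142 = 88;  h_143 = 20;  h_144 = 57;  h_145 = 78;  h_146 = 44;  h_147 = 18
  h_148 = 7;  h_149 = 1;  h_150 = 2;  h_151 = 41;  h_152 = 28;  h_153 = 88
  h_154 = 96;  h_155 = 68;  h_156 = 5;  h_157 = 11;  h_158 = 86;  h_159 = 8
  h_160 = 16;  h_161 = 45;  h_162 = 12;  h_163 = 19;  h_164 = 13;  h_165 = 70
  h_166 = 89;  h_167 = 61;  h_168 = 56;  h_169 = 39;  h_170 = 35;  h_171 = 43
  h_172 = 44;  h_173 = 47;  h_174 = 95;  h_175 = 57;  h_176 = 56;  h_177 = 10
  h_178 = 28;  h_179 = 57;  h_180 = 17;  h_181 = 58
h_182 = 9·58 + 68·17 + 29·57 + 94·28 = 46
h_183 = 9·46 + 68·58 + 29·17 + 94·57 = 24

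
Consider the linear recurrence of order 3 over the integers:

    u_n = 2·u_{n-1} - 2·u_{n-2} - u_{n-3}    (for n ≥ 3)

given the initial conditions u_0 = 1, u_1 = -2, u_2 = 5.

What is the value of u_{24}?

u_3 = 2·5 + -2·-2 + -1·1 = 13
u_4 = 2·13 + -2·5 + -1·-2 = 18
u_5 = 2·18 + -2·13 + -1·5 = 5
u_6 = 2·5 + -2·18 + -1·13 = -39
u_7 = 2·-39 + -2·5 + -1·18 = -106
u_8 = 2·-106 + -2·-39 + -1·5 = -139
u_9 = 2·-139 + -2·-106 + -1·-39 = -27
u_10 = 2·-27 + -2·-139 + -1·-106 = 330
u_11 = 2·330 + -2·-27 + -1·-139 = 853
u_12 = 2·853 + -2·330 + -1·-27 = 1073
u_13 = 2·1073 + -2·853 + -1·330 = 110
u_14 = 2·110 + -2·1073 + -1·853 = -2779
u_15 = 2·-2779 + -2·110 + -1·1073 = -6851
u_16 = 2·-6851 + -2·-2779 + -1·110 = -8254
u_17 = 2·-8254 + -2·-6851 + -1·-2779 = -27
u_18 = 2·-27 + -2·-8254 + -1·-6851 = 23305
u_19 = 2·23305 + -2·-27 + -1·-8254 = 54918
u_20 = 2·54918 + -2·23305 + -1·-27 = 63253
u_21 = 2·63253 + -2·54918 + -1·23305 = -6635
u_22 = 2·-6635 + -2·63253 + -1·54918 = -194694
u_23 = 2·-194694 + -2·-6635 + -1·63253 = -439371
u_24 = 2·-439371 + -2·-194694 + -1·-6635 = -482719

-482719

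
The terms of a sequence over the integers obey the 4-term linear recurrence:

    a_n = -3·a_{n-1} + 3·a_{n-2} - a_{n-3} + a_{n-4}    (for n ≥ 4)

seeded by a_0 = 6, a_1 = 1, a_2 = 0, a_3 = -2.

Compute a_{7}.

a_4 = -3·-2 + 3·0 + -1·1 + 1·6 = 11
a_5 = -3·11 + 3·-2 + -1·0 + 1·1 = -38
a_6 = -3·-38 + 3·11 + -1·-2 + 1·0 = 149
a_7 = -3·149 + 3·-38 + -1·11 + 1·-2 = -574

-574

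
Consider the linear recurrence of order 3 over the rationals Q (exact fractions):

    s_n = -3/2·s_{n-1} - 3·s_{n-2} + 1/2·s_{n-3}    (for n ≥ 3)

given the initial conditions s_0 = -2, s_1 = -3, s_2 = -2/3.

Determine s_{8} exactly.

s_3 = -3/2·-2/3 + -3·-3 + 1/2·-2 = 9
s_4 = -3/2·9 + -3·-2/3 + 1/2·-3 = -13
s_5 = -3/2·-13 + -3·9 + 1/2·-2/3 = -47/6
s_6 = -3/2·-47/6 + -3·-13 + 1/2·9 = 221/4
s_7 = -3/2·221/4 + -3·-47/6 + 1/2·-13 = -527/8
s_8 = -3/2·-527/8 + -3·221/4 + 1/2·-47/6 = -3401/48

-3401/48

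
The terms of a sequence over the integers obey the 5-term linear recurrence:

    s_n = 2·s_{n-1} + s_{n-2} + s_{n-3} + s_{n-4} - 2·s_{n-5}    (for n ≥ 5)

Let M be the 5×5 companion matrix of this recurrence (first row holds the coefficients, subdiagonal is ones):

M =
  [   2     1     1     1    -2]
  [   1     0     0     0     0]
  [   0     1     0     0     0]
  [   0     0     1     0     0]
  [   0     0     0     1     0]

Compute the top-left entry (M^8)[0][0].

(M^8)[0][0] is the top entry after applying M 8 times to the unit state (1, 0, 0, 0, 0). Equivalently it is h_{12} for the auxiliary sequence (h_n) obeying the same recurrence with h_4 = 1 and h_i = 0 for 0 ≤ i < 4:
h_5 = 2·1 + 1·0 + 1·0 + 1·0 + -2·0 = 2
h_6 = 2·2 + 1·1 + 1·0 + 1·0 + -2·0 = 5
h_7 = 2·5 + 1·2 + 1·1 + 1·0 + -2·0 = 13
h_8 = 2·13 + 1·5 + 1·2 + 1·1 + -2·0 = 34
h_9 = 2·34 + 1·13 + 1·5 + 1·2 + -2·1 = 86
h_10 = 2·86 + 1·34 + 1·13 + 1·5 + -2·2 = 220
h_11 = 2·220 + 1·86 + 1·34 + 1·13 + -2·5 = 563
h_12 = 2·563 + 1·220 + 1·86 + 1·34 + -2·13 = 1440

1440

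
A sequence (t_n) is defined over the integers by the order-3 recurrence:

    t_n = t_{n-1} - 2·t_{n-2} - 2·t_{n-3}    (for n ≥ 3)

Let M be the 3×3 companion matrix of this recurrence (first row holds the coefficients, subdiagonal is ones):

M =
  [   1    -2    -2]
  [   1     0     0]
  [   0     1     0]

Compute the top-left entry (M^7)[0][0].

(M^7)[0][0] is the top entry after applying M 7 times to the unit state (1, 0, 0). Equivalently it is h_{9} for the auxiliary sequence (h_n) obeying the same recurrence with h_2 = 1 and h_i = 0 for 0 ≤ i < 2:
h_3 = 1·1 + -2·0 + -2·0 = 1
h_4 = 1·1 + -2·1 + -2·0 = -1
h_5 = 1·-1 + -2·1 + -2·1 = -5
h_6 = 1·-5 + -2·-1 + -2·1 = -5
h_7 = 1·-5 + -2·-5 + -2·-1 = 7
h_8 = 1·7 + -2·-5 + -2·-5 = 27
h_9 = 1·27 + -2·7 + -2·-5 = 23

23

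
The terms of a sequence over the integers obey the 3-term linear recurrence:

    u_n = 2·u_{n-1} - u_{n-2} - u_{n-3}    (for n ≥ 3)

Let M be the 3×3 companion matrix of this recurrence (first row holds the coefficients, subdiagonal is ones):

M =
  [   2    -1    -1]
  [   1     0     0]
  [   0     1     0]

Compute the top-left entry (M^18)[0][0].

-1407

(M^18)[0][0] is the top entry after applying M 18 times to the unit state (1, 0, 0). Equivalently it is h_{20} for the auxiliary sequence (h_n) obeying the same recurrence with h_2 = 1 and h_i = 0 for 0 ≤ i < 2:
h_3 = 2·1 + -1·0 + -1·0 = 2
h_4 = 2·2 + -1·1 + -1·0 = 3
h_5 = 2·3 + -1·2 + -1·1 = 3
h_6 = 2·3 + -1·3 + -1·2 = 1
h_7 = 2·1 + -1·3 + -1·3 = -4
h_8 = 2·-4 + -1·1 + -1·3 = -12
h_9 = 2·-12 + -1·-4 + -1·1 = -21
h_10 = 2·-21 + -1·-12 + -1·-4 = -26
h_11 = 2·-26 + -1·-21 + -1·-12 = -19
h_12 = 2·-19 + -1·-26 + -1·-21 = 9
h_13 = 2·9 + -1·-19 + -1·-26 = 63
h_14 = 2·63 + -1·9 + -1·-19 = 136
h_15 = 2·136 + -1·63 + -1·9 = 200
h_16 = 2·200 + -1·136 + -1·63 = 201
h_17 = 2·201 + -1·200 + -1·136 = 66
h_18 = 2·66 + -1·201 + -1·200 = -269
h_19 = 2·-269 + -1·66 + -1·201 = -805
h_20 = 2·-805 + -1·-269 + -1·66 = -1407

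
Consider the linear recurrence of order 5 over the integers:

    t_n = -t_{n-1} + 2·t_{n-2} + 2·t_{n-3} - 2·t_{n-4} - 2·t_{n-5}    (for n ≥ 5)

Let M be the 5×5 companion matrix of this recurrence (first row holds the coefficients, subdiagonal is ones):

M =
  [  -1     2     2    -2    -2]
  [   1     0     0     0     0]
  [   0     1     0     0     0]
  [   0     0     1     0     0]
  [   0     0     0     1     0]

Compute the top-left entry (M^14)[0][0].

-15

(M^14)[0][0] is the top entry after applying M 14 times to the unit state (1, 0, 0, 0, 0). Equivalently it is h_{18} for the auxiliary sequence (h_n) obeying the same recurrence with h_4 = 1 and h_i = 0 for 0 ≤ i < 4:
h_5 = -1·1 + 2·0 + 2·0 + -2·0 + -2·0 = -1
h_6 = -1·-1 + 2·1 + 2·0 + -2·0 + -2·0 = 3
h_7 = -1·3 + 2·-1 + 2·1 + -2·0 + -2·0 = -3
h_8 = -1·-3 + 2·3 + 2·-1 + -2·1 + -2·0 = 5
h_9 = -1·5 + 2·-3 + 2·3 + -2·-1 + -2·1 = -5
h_10 = -1·-5 + 2·5 + 2·-3 + -2·3 + -2·-1 = 5
h_11 = -1·5 + 2·-5 + 2·5 + -2·-3 + -2·3 = -5
h_12 = -1·-5 + 2·5 + 2·-5 + -2·5 + -2·-3 = 1
h_13 = -1·1 + 2·-5 + 2·5 + -2·-5 + -2·5 = -1
h_14 = -1·-1 + 2·1 + 2·-5 + -2·5 + -2·-5 = -7
h_15 = -1·-7 + 2·-1 + 2·1 + -2·-5 + -2·5 = 7
h_16 = -1·7 + 2·-7 + 2·-1 + -2·1 + -2·-5 = -15
h_17 = -1·-15 + 2·7 + 2·-7 + -2·-1 + -2·1 = 15
h_18 = -1·15 + 2·-15 + 2·7 + -2·-7 + -2·-1 = -15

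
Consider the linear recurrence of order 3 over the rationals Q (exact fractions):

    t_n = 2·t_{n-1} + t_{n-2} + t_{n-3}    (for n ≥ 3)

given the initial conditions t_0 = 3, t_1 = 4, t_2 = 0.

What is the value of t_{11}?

t_3 = 2·0 + 1·4 + 1·3 = 7
t_4 = 2·7 + 1·0 + 1·4 = 18
t_5 = 2·18 + 1·7 + 1·0 = 43
t_6 = 2·43 + 1·18 + 1·7 = 111
t_7 = 2·111 + 1·43 + 1·18 = 283
t_8 = 2·283 + 1·111 + 1·43 = 720
t_9 = 2·720 + 1·283 + 1·111 = 1834
t_10 = 2·1834 + 1·720 + 1·283 = 4671
t_11 = 2·4671 + 1·1834 + 1·720 = 11896

11896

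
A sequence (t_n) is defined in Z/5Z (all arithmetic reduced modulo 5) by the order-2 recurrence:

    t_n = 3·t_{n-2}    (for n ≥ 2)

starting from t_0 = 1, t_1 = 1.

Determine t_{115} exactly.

t_2 = 0·1 + 3·1 = 3
t_3 = 0·3 + 3·1 = 3
t_4 = 0·3 + 3·3 = 4
t_5 = 0·4 + 3·3 = 4
t_6 = 0·4 + 3·4 = 2
t_7 = 0·2 + 3·4 = 2
t_8 = 0·2 + 3·2 = 1
t_9 = 0·1 + 3·2 = 1
(t_8, t_9) = (1, 1) = (t_0, t_1), so the sequence has period 8.
115 ≡ 3 (mod 8), hence t_115 = t_3 = 3.

3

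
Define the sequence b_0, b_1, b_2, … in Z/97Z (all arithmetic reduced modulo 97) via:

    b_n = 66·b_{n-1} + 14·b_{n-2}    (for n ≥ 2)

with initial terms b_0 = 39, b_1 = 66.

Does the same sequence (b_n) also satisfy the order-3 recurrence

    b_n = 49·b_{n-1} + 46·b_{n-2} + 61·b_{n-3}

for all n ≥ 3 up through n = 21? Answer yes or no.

no

Terms b_0..b_21: 39, 66, 52, 88, 37, 85, 17, 81, 55, 11, 41, 47, 87, 95, 19, 62, 90, 18, 23, 24, 63, 32
n=3: candidate gives 9, actual b_3 = 88 ✗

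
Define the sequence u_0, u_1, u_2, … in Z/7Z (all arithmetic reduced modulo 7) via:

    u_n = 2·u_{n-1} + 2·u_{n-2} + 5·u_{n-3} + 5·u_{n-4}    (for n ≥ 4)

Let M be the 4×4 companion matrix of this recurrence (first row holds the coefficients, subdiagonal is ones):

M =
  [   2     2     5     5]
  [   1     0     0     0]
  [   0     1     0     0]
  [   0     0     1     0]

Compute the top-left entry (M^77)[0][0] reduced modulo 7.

(M^77)[0][0] is the top entry after applying M 77 times to the unit state (1, 0, 0, 0). Equivalently it is h_{80} for the auxiliary sequence (h_n) obeying the same recurrence with h_3 = 1 and h_i = 0 for 0 ≤ i < 3:
h_4 = 2·1 + 2·0 + 5·0 + 5·0 = 2
h_5 = 2·2 + 2·1 + 5·0 + 5·0 = 6
h_6 = 2·6 + 2·2 + 5·1 + 5·0 = 0
h_7 = 2·0 + 2·6 + 5·2 + 5·1 = 6
h_8 = 2·6 + 2·0 + 5·6 + 5·2 = 3
h_9 = 2·3 + 2·6 + 5·0 + 5·6 = 6
h_10 = 2·6 + 2·3 + 5·6 + 5·0 = 6
h_11 = 2·6 + 2·6 + 5·3 + 5·6 = 6
h_12 = 2·6 + 2·6 + 5·6 + 5·3 = 6
h_13 = 2·6 + 2·6 + 5·6 + 5·6 = 0
h_14 = 2·0 + 2·6 + 5·6 + 5·6 = 2
h_15 = 2·2 + 2·0 + 5·6 + 5·6 = 1
h_16 = 2·1 + 2·2 + 5·0 + 5·6 = 1
h_17 = 2·1 + 2·1 + 5·2 + 5·0 = 0
h_18 = 2·0 + 2·1 + 5·1 + 5·2 = 3
h_19 = 2·3 + 2·0 + 5·1 + 5·1 = 2
h_20 = 2·2 + 2·3 + 5·0 + 5·1 = 1
h_21 = 2·1 + 2·2 + 5·3 + 5·0 = 0
h_22 = 2·0 + 2·1 + 5·2 + 5·3 = 6
h_23 = 2·6 + 2·0 + 5·1 + 5·2 = 6
h_24 = 2·6 + 2·6 + 5·0 + 5·1 = 1
h_25 = 2·1 + 2·6 + 5·6 + 5·0 = 2
h_26 = 2·2 + 2·1 + 5·6 + 5·6 = 3
h_27 = 2·3 + 2·2 + 5·1 + 5·6 = 3
h_28 = 2·3 + 2·3 + 5·2 + 5·1 = 6
h_29 = 2·6 + 2·3 + 5·3 + 5·2 = 1
h_30 = 2·1 + 2·6 + 5·3 + 5·3 = 2
h_31 = 2·2 + 2·1 + 5·6 + 5·3 = 2
h_32 = 2·2 + 2·2 + 5·1 + 5·6 = 1
h_33 = 2·1 + 2·2 + 5·2 + 5·1 = 0
h_34 = 2·0 + 2·1 + 5·2 + 5·2 = 1
h_35 = 2·1 + 2·0 + 5·1 + 5·2 = 3
h_36 = 2·3 + 2·1 + 5·0 + 5·1 = 6
h_37 = 2·6 + 2·3 + 5·1 + 5·0 = 2
h_38 = 2·2 + 2·6 + 5·3 + 5·1 = 1
h_39 = 2·1 + 2·2 + 5·6 + 5·3 = 2
h_40 = 2·2 + 2·1 + 5·2 + 5·6 = 4
h_41 = 2·4 + 2·2 + 5·1 + 5·2 = 6
h_42 = 2·6 + 2·4 + 5·2 + 5·1 = 0
h_43 = 2·0 + 2·6 + 5·4 + 5·2 = 0
h_44 = 2·0 + 2·0 + 5·6 + 5·4 = 1
h_45 = 2·1 + 2·0 + 5·0 + 5·6 = 4
h_46 = 2·4 + 2·1 + 5·0 + 5·0 = 3
h_47 = 2·3 + 2·4 + 5·1 + 5·0 = 5
h_48 = 2·5 + 2·3 + 5·4 + 5·1 = 6
h_49 = 2·6 + 2·5 + 5·3 + 5·4 = 1
h_50 = 2·1 + 2·6 + 5·5 + 5·3 = 5
h_51 = 2·5 + 2·1 + 5·6 + 5·5 = 4
h_52 = 2·4 + 2·5 + 5·1 + 5·6 = 4
h_53 = 2·4 + 2·4 + 5·5 + 5·1 = 4
h_54 = 2·4 + 2·4 + 5·4 + 5·5 = 5
h_55 = 2·5 + 2·4 + 5·4 + 5·4 = 2
h_56 = 2·2 + 2·5 + 5·4 + 5·4 = 5
h_57 = 2·5 + 2·2 + 5·5 + 5·4 = 3
h_58 = 2·3 + 2·5 + 5·2 + 5·5 = 2
h_59 = 2·2 + 2·3 + 5·5 + 5·2 = 3
h_60 = 2·3 + 2·2 + 5·3 + 5·5 = 1
h_61 = 2·1 + 2·3 + 5·2 + 5·3 = 5
h_62 = 2·5 + 2·1 + 5·3 + 5·2 = 2
h_63 = 2·2 + 2·5 + 5·1 + 5·3 = 6
h_64 = 2·6 + 2·2 + 5·5 + 5·1 = 4
h_65 = 2·4 + 2·6 + 5·2 + 5·5 = 6
h_66 = 2·6 + 2·4 + 5·6 + 5·2 = 4
h_67 = 2·4 + 2·6 + 5·4 + 5·6 = 0
h_68 = 2·0 + 2·4 + 5·6 + 5·4 = 2
h_69 = 2·2 + 2·0 + 5·4 + 5·6 = 5
h_70 = 2·5 + 2·2 + 5·0 + 5·4 = 6
h_71 = 2·6 + 2·5 + 5·2 + 5·0 = 4
h_72 = 2·4 + 2·6 + 5·5 + 5·2 = 6
h_73 = 2·6 + 2·4 + 5·6 + 5·5 = 5
h_74 = 2·5 + 2·6 + 5·4 + 5·6 = 2
h_75 = 2·2 + 2·5 + 5·6 + 5·4 = 1
h_76 = 2·1 + 2·2 + 5·5 + 5·6 = 5
h_77 = 2·5 + 2·1 + 5·2 + 5·5 = 5
h_78 = 2·5 + 2·5 + 5·1 + 5·2 = 0
h_79 = 2·0 + 2·5 + 5·5 + 5·1 = 5
h_80 = 2·5 + 2·0 + 5·5 + 5·5 = 4

4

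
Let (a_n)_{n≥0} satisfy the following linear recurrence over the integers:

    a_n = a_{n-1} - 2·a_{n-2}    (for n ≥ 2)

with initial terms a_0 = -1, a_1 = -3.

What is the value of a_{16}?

a_2 = 1·-3 + -2·-1 = -1
a_3 = 1·-1 + -2·-3 = 5
a_4 = 1·5 + -2·-1 = 7
a_5 = 1·7 + -2·5 = -3
a_6 = 1·-3 + -2·7 = -17
a_7 = 1·-17 + -2·-3 = -11
a_8 = 1·-11 + -2·-17 = 23
a_9 = 1·23 + -2·-11 = 45
a_10 = 1·45 + -2·23 = -1
a_11 = 1·-1 + -2·45 = -91
a_12 = 1·-91 + -2·-1 = -89
a_13 = 1·-89 + -2·-91 = 93
a_14 = 1·93 + -2·-89 = 271
a_15 = 1·271 + -2·93 = 85
a_16 = 1·85 + -2·271 = -457

-457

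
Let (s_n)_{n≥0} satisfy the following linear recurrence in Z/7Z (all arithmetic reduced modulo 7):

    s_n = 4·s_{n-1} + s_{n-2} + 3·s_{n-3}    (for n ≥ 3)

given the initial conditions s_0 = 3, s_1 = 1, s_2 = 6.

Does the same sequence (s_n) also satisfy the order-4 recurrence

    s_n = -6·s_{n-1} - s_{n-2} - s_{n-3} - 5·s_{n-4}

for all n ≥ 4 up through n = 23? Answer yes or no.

yes

Terms s_0..s_23: 3, 1, 6, 6, 5, 2, 3, 1, 6, 6, 5, 2, 3, 1, 6, 6, 5, 2, 3, 1, 6, 6, 5, 2
n=4: candidate gives 5, actual s_4 = 5 ✓
n=5: candidate gives 2, actual s_5 = 2 ✓
n=6: candidate gives 3, actual s_6 = 3 ✓
n=7: candidate gives 1, actual s_7 = 1 ✓
n=8: candidate gives 6, actual s_8 = 6 ✓
n=9: candidate gives 6, actual s_9 = 6 ✓
n=10: candidate gives 5, actual s_10 = 5 ✓
n=11: candidate gives 2, actual s_11 = 2 ✓
n=12: candidate gives 3, actual s_12 = 3 ✓
n=13: candidate gives 1, actual s_13 = 1 ✓
n=14: candidate gives 6, actual s_14 = 6 ✓
n=15: candidate gives 6, actual s_15 = 6 ✓
n=16: candidate gives 5, actual s_16 = 5 ✓
n=17: candidate gives 2, actual s_17 = 2 ✓
n=18: candidate gives 3, actual s_18 = 3 ✓
n=19: candidate gives 1, actual s_19 = 1 ✓
n=20: candidate gives 6, actual s_20 = 6 ✓
n=21: candidate gives 6, actual s_21 = 6 ✓
n=22: candidate gives 5, actual s_22 = 5 ✓
n=23: candidate gives 2, actual s_23 = 2 ✓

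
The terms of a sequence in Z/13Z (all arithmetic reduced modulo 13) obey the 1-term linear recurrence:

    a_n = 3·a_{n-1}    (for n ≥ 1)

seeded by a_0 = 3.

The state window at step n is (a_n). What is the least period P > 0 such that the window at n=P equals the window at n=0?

n=0: window = (3)
n=1: window = (9)
n=2: window = (1)
n=3: window = (3)
window at n=3 equals window at n=0 → period = 3

3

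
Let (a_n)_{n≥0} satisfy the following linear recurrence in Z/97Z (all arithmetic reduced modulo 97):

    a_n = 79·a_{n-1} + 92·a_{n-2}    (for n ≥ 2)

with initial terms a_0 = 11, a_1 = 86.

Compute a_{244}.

a_2 = 79·86 + 92·11 = 46
a_3 = 79·46 + 92·86 = 3
a_4 = 79·3 + 92·46 = 7
a_5 = 79·7 + 92·3 = 53
a_6 = 79·53 + 92·7 = 78
a_7 = 79·78 + 92·53 = 77
Continuing the recurrence:
  a_8 = 67;  a_9 = 58;  a_10 = 76;  a_11 = 88;  a_12 = 73;  a_13 = 89
  a_14 = 70;  a_15 = 41;  a_16 = 76;  a_17 = 76;  a_18 = 95;  a_19 = 44
  a_20 = 91;  a_21 = 82;  a_22 = 9;  a_23 = 10;  a_24 = 66;  a_25 = 23
  a_26 = 32;  a_27 = 85;  a_28 = 56;  a_29 = 22;  a_30 = 3;  a_31 = 30
  a_32 = 27;  a_33 = 43;  a_34 = 61;  a_35 = 45;  a_36 = 49;  a_37 = 57
  a_38 = 87;  a_39 = 89;  a_40 = 0;  a_41 = 40;  a_42 = 56;  a_43 = 53
  a_44 = 27;  a_45 = 25;  a_46 = 94;  a_47 = 26;  a_48 = 32;  a_49 = 70
  a_50 = 35;  a_51 = 87;  a_52 = 5;  a_53 = 57;  a_54 = 16;  a_55 = 9
  a_56 = 49;  a_57 = 43;  a_58 = 48;  a_59 = 85;  a_60 = 73;  a_61 = 7
  a_62 = 91;  a_63 = 73;  a_64 = 74;  a_65 = 49;  a_66 = 9;  a_67 = 78
  a_68 = 6;  a_69 = 84;  a_70 = 10;  a_71 = 79;  a_72 = 80;  a_73 = 8
  a_74 = 38;  a_75 = 52;  a_76 = 38;  a_77 = 26;  a_78 = 21;  a_79 = 74
  a_80 = 18;  a_81 = 82;  a_82 = 83;  a_83 = 36;  a_84 = 4;  a_85 = 39
  a_86 = 54;  a_87 = 94;  a_88 = 75;  a_89 = 23;  a_90 = 84;  a_91 = 22
  a_92 = 57;  a_93 = 28;  a_94 = 84;  a_95 = 94;  a_96 = 22;  a_97 = 7
  a_98 = 55;  a_99 = 42;  a_100 = 36;  a_101 = 15;  a_102 = 35;  a_103 = 71
  a_104 = 2;  a_105 = 94;  a_106 = 44;  a_107 = 96;  a_108 = 89;  a_109 = 52
  a_110 = 74;  a_111 = 57;  a_112 = 59;  a_113 = 11;  a_114 = 89;  a_115 = 89
  a_116 = 87;  a_117 = 26;  a_118 = 67;  a_119 = 22;  a_120 = 45;  a_121 = 50
  a_122 = 39;  a_123 = 18;  a_124 = 63;  a_125 = 37;  a_126 = 86;  a_127 = 13
  a_128 = 15;  a_129 = 53;  a_130 = 38;  a_131 = 21;  a_132 = 14;  a_133 = 31
  a_134 = 51;  a_135 = 91;  a_136 = 47;  a_137 = 57;  a_138 = 0;  a_139 = 6
  a_140 = 86;  a_141 = 71;  a_142 = 38;  a_143 = 28;  a_144 = 82;  a_145 = 33
  a_146 = 63;  a_147 = 59;  a_148 = 78;  a_149 = 47;  a_150 = 25;  a_151 = 91
  a_152 = 80;  a_153 = 45;  a_154 = 51;  a_155 = 21;  a_156 = 46;  a_157 = 37
  a_158 = 74;  a_159 = 35;  a_160 = 67;  a_161 = 74;  a_162 = 79;  a_163 = 51
  a_164 = 45;  a_165 = 2;  a_166 = 30;  a_167 = 32;  a_168 = 50;  a_169 = 7
  a_170 = 12;  a_171 = 40;  a_172 = 93;  a_173 = 66;  a_174 = 93;  a_175 = 33
  a_176 = 8;  a_177 = 79;  a_178 = 90;  a_179 = 22;  a_180 = 27;  a_181 = 83
  a_182 = 20;  a_183 = 1;  a_184 = 76;  a_185 = 82;  a_186 = 84;  a_187 = 18
  a_188 = 32;  a_189 = 13;  a_190 = 91;  a_191 = 43;  a_192 = 32;  a_193 = 82
  a_194 = 13;  a_195 = 35;  a_196 = 81;  a_197 = 16;  a_198 = 83;  a_199 = 75
  a_200 = 78;  a_201 = 64;  a_202 = 10;  a_203 = 82;  a_204 = 26;  a_205 = 92
  a_206 = 57;  a_207 = 66;  a_208 = 79;  a_209 = 91;  a_210 = 4;  a_211 = 55
  a_212 = 57;  a_213 = 57;  a_214 = 47;  a_215 = 33;  a_216 = 44;  a_217 = 13
  a_218 = 31;  a_219 = 56;  a_220 = 1;  a_221 = 90;  a_222 = 24;  a_223 = 88
  a_224 = 42;  a_225 = 65;  a_226 = 75;  a_227 = 71;  a_228 = 93;  a_229 = 8
  a_230 = 70;  a_231 = 58;  a_232 = 61;  a_233 = 67;  a_234 = 41;  a_235 = 91
  a_236 = 0;  a_237 = 30;  a_238 = 42;  a_239 = 64;  a_240 = 93;  a_241 = 43
  a_242 = 22
a_243 = 79·22 + 92·43 = 68
a_244 = 79·68 + 92·22 = 24

24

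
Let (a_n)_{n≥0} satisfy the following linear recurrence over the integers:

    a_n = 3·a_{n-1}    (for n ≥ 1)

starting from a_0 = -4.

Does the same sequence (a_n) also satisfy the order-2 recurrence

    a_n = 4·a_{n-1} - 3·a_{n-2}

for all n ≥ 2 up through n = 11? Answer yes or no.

Terms a_0..a_11: -4, -12, -36, -108, -324, -972, -2916, -8748, -26244, -78732, -236196, -708588
n=2: candidate gives -36, actual a_2 = -36 ✓
n=3: candidate gives -108, actual a_3 = -108 ✓
n=4: candidate gives -324, actual a_4 = -324 ✓
n=5: candidate gives -972, actual a_5 = -972 ✓
n=6: candidate gives -2916, actual a_6 = -2916 ✓
n=7: candidate gives -8748, actual a_7 = -8748 ✓
n=8: candidate gives -26244, actual a_8 = -26244 ✓
n=9: candidate gives -78732, actual a_9 = -78732 ✓
n=10: candidate gives -236196, actual a_10 = -236196 ✓
n=11: candidate gives -708588, actual a_11 = -708588 ✓

yes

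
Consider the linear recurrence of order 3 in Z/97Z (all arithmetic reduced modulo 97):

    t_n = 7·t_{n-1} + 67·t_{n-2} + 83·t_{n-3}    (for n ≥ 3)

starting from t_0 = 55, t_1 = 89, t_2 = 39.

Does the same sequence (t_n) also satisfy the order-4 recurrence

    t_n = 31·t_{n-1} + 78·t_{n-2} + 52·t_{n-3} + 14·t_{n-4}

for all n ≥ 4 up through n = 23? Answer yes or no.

Terms t_0..t_23: 55, 89, 39, 34, 53, 66, 45, 18, 83, 90, 22, 75, 60, 93, 32, 86, 86, 96, 89, 31, 83, 54, 73, 57
n=4: candidate gives 85, actual t_4 = 53 ✗

no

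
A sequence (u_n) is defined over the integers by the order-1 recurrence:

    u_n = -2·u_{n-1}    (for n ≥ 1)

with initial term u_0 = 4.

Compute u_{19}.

u_1 = -2·4 = -8
u_2 = -2·-8 = 16
u_3 = -2·16 = -32
u_4 = -2·-32 = 64
u_5 = -2·64 = -128
u_6 = -2·-128 = 256
u_7 = -2·256 = -512
u_8 = -2·-512 = 1024
u_9 = -2·1024 = -2048
u_10 = -2·-2048 = 4096
u_11 = -2·4096 = -8192
u_12 = -2·-8192 = 16384
u_13 = -2·16384 = -32768
u_14 = -2·-32768 = 65536
u_15 = -2·65536 = -131072
u_16 = -2·-131072 = 262144
u_17 = -2·262144 = -524288
u_18 = -2·-524288 = 1048576
u_19 = -2·1048576 = -2097152

-2097152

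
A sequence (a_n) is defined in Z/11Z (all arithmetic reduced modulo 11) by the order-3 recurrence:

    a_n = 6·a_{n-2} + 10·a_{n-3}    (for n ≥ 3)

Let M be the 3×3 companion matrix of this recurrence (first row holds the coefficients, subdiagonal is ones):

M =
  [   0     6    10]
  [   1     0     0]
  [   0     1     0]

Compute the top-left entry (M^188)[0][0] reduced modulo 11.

(M^188)[0][0] is the top entry after applying M 188 times to the unit state (1, 0, 0). Equivalently it is h_{190} for the auxiliary sequence (h_n) obeying the same recurrence with h_2 = 1 and h_i = 0 for 0 ≤ i < 2:
h_3 = 0·1 + 6·0 + 10·0 = 0
h_4 = 0·0 + 6·1 + 10·0 = 6
h_5 = 0·6 + 6·0 + 10·1 = 10
h_6 = 0·10 + 6·6 + 10·0 = 3
h_7 = 0·3 + 6·10 + 10·6 = 10
h_8 = 0·10 + 6·3 + 10·10 = 8
Continuing the recurrence:
  h_9 = 2;  h_10 = 5;  h_11 = 4;  h_12 = 6;  h_13 = 8;  h_14 = 10
  h_15 = 9;  h_16 = 8;  h_17 = 0;  h_18 = 6;  h_19 = 3;  h_20 = 3
  h_21 = 1;  h_22 = 4;  h_23 = 3;  h_24 = 1;  h_25 = 3;  h_26 = 3
  h_27 = 6;  h_28 = 4;  h_29 = 0;  h_30 = 7;  h_31 = 7;  h_32 = 9
  h_33 = 2;  h_34 = 3;  h_35 = 3;  h_36 = 5;  h_37 = 4;  h_38 = 5
  h_39 = 8;  h_40 = 4;  h_41 = 10;  h_42 = 5;  h_43 = 1;  h_44 = 9
  h_45 = 1;  h_46 = 9;  h_47 = 8;  h_48 = 9;  h_49 = 6;  h_50 = 2
  h_51 = 5;  h_52 = 6;  h_53 = 6;  h_54 = 9;  h_55 = 8;  h_56 = 4
  h_57 = 6;  h_58 = 5;  h_59 = 10;  h_60 = 2;  h_61 = 0;  h_62 = 2
  h_63 = 9;  h_64 = 1;  h_65 = 8;  h_66 = 8;  h_67 = 3;  h_68 = 7
  h_69 = 10;  h_70 = 6;  h_71 = 9;  h_72 = 4;  h_73 = 4;  h_74 = 4
  h_75 = 9;  h_76 = 9;  h_77 = 6;  h_78 = 1;  h_79 = 5;  h_80 = 0
  h_81 = 7;  h_82 = 6;  h_83 = 9;  h_84 = 7;  h_85 = 4;  h_86 = 0
  h_87 = 6;  h_88 = 7;  h_89 = 3;  h_90 = 3;  h_91 = 0;  h_92 = 4
  h_93 = 8;  h_94 = 2;  h_95 = 0;  h_96 = 4;  h_97 = 9;  h_98 = 2
  h_99 = 6;  h_100 = 3;  h_101 = 1;  h_102 = 1;  h_103 = 3;  h_104 = 5
  h_105 = 6;  h_106 = 5;  h_107 = 9;  h_108 = 2;  h_109 = 5;  h_110 = 3
  h_111 = 6;  h_112 = 2;  h_113 = 0;  h_114 = 6;  h_115 = 9;  h_116 = 3
  h_117 = 4;  h_118 = 9;  h_119 = 10;  h_120 = 6;  h_121 = 7;  h_122 = 4
  h_123 = 3;  h_124 = 6;  h_125 = 3;  h_126 = 0;  h_127 = 1;  h_128 = 8
  h_129 = 6;  h_130 = 3;  h_131 = 6;  h_132 = 1;  h_133 = 0;  h_134 = 0
  h_135 = 10;  h_136 = 0;  h_137 = 5;  h_138 = 1;  h_139 = 8;  h_140 = 1
  h_141 = 3;  h_142 = 9;  h_143 = 6;  h_144 = 7;  h_145 = 5;  h_146 = 3
  h_147 = 1;  h_148 = 2;  h_149 = 3;  h_150 = 0;  h_151 = 5;  h_152 = 8
  h_153 = 8;  h_154 = 10;  h_155 = 7;  h_156 = 8;  h_157 = 10;  h_158 = 8
  h_159 = 8;  h_160 = 5;  h_161 = 7;  h_162 = 0;  h_163 = 4;  h_164 = 4
  h_165 = 2;  h_166 = 9;  h_167 = 8;  h_168 = 8;  h_169 = 6;  h_170 = 7
  h_171 = 6;  h_172 = 3;  h_173 = 7;  h_174 = 1;  h_175 = 6;  h_176 = 10
  h_177 = 2;  h_178 = 10;  h_179 = 2;  h_180 = 3;  h_181 = 2;  h_182 = 5
  h_183 = 9;  h_184 = 6;  h_185 = 5;  h_186 = 5;  h_187 = 2;  h_188 = 3
h_189 = 0·3 + 6·2 + 10·5 = 7
h_190 = 0·7 + 6·3 + 10·2 = 5

5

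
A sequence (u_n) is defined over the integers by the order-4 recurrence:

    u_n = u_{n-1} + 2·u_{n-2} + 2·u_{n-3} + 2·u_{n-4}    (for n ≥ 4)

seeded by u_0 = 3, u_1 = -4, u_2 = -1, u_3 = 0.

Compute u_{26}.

-735695308

u_4 = 1·0 + 2·-1 + 2·-4 + 2·3 = -4
u_5 = 1·-4 + 2·0 + 2·-1 + 2·-4 = -14
u_6 = 1·-14 + 2·-4 + 2·0 + 2·-1 = -24
u_7 = 1·-24 + 2·-14 + 2·-4 + 2·0 = -60
u_8 = 1·-60 + 2·-24 + 2·-14 + 2·-4 = -144
u_9 = 1·-144 + 2·-60 + 2·-24 + 2·-14 = -340
u_10 = 1·-340 + 2·-144 + 2·-60 + 2·-24 = -796
u_11 = 1·-796 + 2·-340 + 2·-144 + 2·-60 = -1884
u_12 = 1·-1884 + 2·-796 + 2·-340 + 2·-144 = -4444
u_13 = 1·-4444 + 2·-1884 + 2·-796 + 2·-340 = -10484
u_14 = 1·-10484 + 2·-4444 + 2·-1884 + 2·-796 = -24732
u_15 = 1·-24732 + 2·-10484 + 2·-4444 + 2·-1884 = -58356
u_16 = 1·-58356 + 2·-24732 + 2·-10484 + 2·-4444 = -137676
u_17 = 1·-137676 + 2·-58356 + 2·-24732 + 2·-10484 = -324820
u_18 = 1·-324820 + 2·-137676 + 2·-58356 + 2·-24732 = -766348
u_19 = 1·-766348 + 2·-324820 + 2·-137676 + 2·-58356 = -1808052
u_20 = 1·-1808052 + 2·-766348 + 2·-324820 + 2·-137676 = -4265740
u_21 = 1·-4265740 + 2·-1808052 + 2·-766348 + 2·-324820 = -10064180
u_22 = 1·-10064180 + 2·-4265740 + 2·-1808052 + 2·-766348 = -23744460
u_23 = 1·-23744460 + 2·-10064180 + 2·-4265740 + 2·-1808052 = -56020404
u_24 = 1·-56020404 + 2·-23744460 + 2·-10064180 + 2·-4265740 = -132169164
u_25 = 1·-132169164 + 2·-56020404 + 2·-23744460 + 2·-10064180 = -311827252
u_26 = 1·-311827252 + 2·-132169164 + 2·-56020404 + 2·-23744460 = -735695308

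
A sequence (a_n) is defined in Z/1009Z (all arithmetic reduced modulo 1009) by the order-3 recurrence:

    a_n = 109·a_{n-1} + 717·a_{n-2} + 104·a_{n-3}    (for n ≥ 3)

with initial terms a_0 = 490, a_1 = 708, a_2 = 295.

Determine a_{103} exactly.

8

a_3 = 109·295 + 717·708 + 104·490 = 486
a_4 = 109·486 + 717·295 + 104·708 = 106
a_5 = 109·106 + 717·486 + 104·295 = 213
a_6 = 109·213 + 717·106 + 104·486 = 431
a_7 = 109·431 + 717·213 + 104·106 = 852
a_8 = 109·852 + 717·431 + 104·213 = 267
a_9 = 109·267 + 717·852 + 104·431 = 709
a_10 = 109·709 + 717·267 + 104·852 = 142
a_11 = 109·142 + 717·709 + 104·267 = 685
a_12 = 109·685 + 717·142 + 104·709 = 992
a_13 = 109·992 + 717·685 + 104·142 = 569
a_14 = 109·569 + 717·992 + 104·685 = 1001
a_15 = 109·1001 + 717·569 + 104·992 = 724
a_16 = 109·724 + 717·1001 + 104·569 = 177
a_17 = 109·177 + 717·724 + 104·1001 = 781
a_18 = 109·781 + 717·177 + 104·724 = 778
a_19 = 109·778 + 717·781 + 104·177 = 274
a_20 = 109·274 + 717·778 + 104·781 = 958
a_21 = 109·958 + 717·274 + 104·778 = 390
a_22 = 109·390 + 717·958 + 104·274 = 133
a_23 = 109·133 + 717·390 + 104·958 = 249
a_24 = 109·249 + 717·133 + 104·390 = 613
a_25 = 109·613 + 717·249 + 104·133 = 878
a_26 = 109·878 + 717·613 + 104·249 = 115
a_27 = 109·115 + 717·878 + 104·613 = 522
a_28 = 109·522 + 717·115 + 104·878 = 613
a_29 = 109·613 + 717·522 + 104·115 = 10
a_30 = 109·10 + 717·613 + 104·522 = 489
a_31 = 109·489 + 717·10 + 104·613 = 116
a_32 = 109·116 + 717·489 + 104·10 = 48
a_33 = 109·48 + 717·116 + 104·489 = 18
a_34 = 109·18 + 717·48 + 104·116 = 10
a_35 = 109·10 + 717·18 + 104·48 = 826
a_36 = 109·826 + 717·10 + 104·18 = 194
a_37 = 109·194 + 717·826 + 104·10 = 956
a_38 = 109·956 + 717·194 + 104·826 = 272
a_39 = 109·272 + 717·956 + 104·194 = 724
a_40 = 109·724 + 717·272 + 104·956 = 34
a_41 = 109·34 + 717·724 + 104·272 = 188
a_42 = 109·188 + 717·34 + 104·724 = 95
a_43 = 109·95 + 717·188 + 104·34 = 364
a_44 = 109·364 + 717·95 + 104·188 = 209
a_45 = 109·209 + 717·364 + 104·95 = 30
a_46 = 109·30 + 717·209 + 104·364 = 278
a_47 = 109·278 + 717·30 + 104·209 = 900
a_48 = 109·900 + 717·278 + 104·30 = 873
a_49 = 109·873 + 717·900 + 104·278 = 511
a_50 = 109·511 + 717·873 + 104·900 = 328
a_51 = 109·328 + 717·511 + 104·873 = 539
a_52 = 109·539 + 717·328 + 104·511 = 984
a_53 = 109·984 + 717·539 + 104·328 = 124
a_54 = 109·124 + 717·984 + 104·539 = 188
a_55 = 109·188 + 717·124 + 104·984 = 855
a_56 = 109·855 + 717·188 + 104·124 = 745
a_57 = 109·745 + 717·855 + 104·188 = 429
a_58 = 109·429 + 717·745 + 104·855 = 879
a_59 = 109·879 + 717·429 + 104·745 = 600
a_60 = 109·600 + 717·879 + 104·429 = 662
a_61 = 109·662 + 717·600 + 104·879 = 482
a_62 = 109·482 + 717·662 + 104·600 = 336
a_63 = 109·336 + 717·482 + 104·662 = 43
a_64 = 109·43 + 717·336 + 104·482 = 90
a_65 = 109·90 + 717·43 + 104·336 = 919
a_66 = 109·919 + 717·90 + 104·43 = 670
a_67 = 109·670 + 717·919 + 104·90 = 707
a_68 = 109·707 + 717·670 + 104·919 = 206
a_69 = 109·206 + 717·707 + 104·670 = 716
a_70 = 109·716 + 717·206 + 104·707 = 610
a_71 = 109·610 + 717·716 + 104·206 = 931
a_72 = 109·931 + 717·610 + 104·716 = 850
a_73 = 109·850 + 717·931 + 104·610 = 273
a_74 = 109·273 + 717·850 + 104·931 = 470
a_75 = 109·470 + 717·273 + 104·850 = 383
a_76 = 109·383 + 717·470 + 104·273 = 502
a_77 = 109·502 + 717·383 + 104·470 = 843
a_78 = 109·843 + 717·502 + 104·383 = 270
a_79 = 109·270 + 717·843 + 104·502 = 958
a_80 = 109·958 + 717·270 + 104·843 = 246
a_81 = 109·246 + 717·958 + 104·270 = 165
a_82 = 109·165 + 717·246 + 104·958 = 380
a_83 = 109·380 + 717·165 + 104·246 = 662
a_84 = 109·662 + 717·380 + 104·165 = 556
a_85 = 109·556 + 717·662 + 104·380 = 657
a_86 = 109·657 + 717·556 + 104·662 = 307
a_87 = 109·307 + 717·657 + 104·556 = 343
a_88 = 109·343 + 717·307 + 104·657 = 936
a_89 = 109·936 + 717·343 + 104·307 = 499
a_90 = 109·499 + 717·936 + 104·343 = 389
a_91 = 109·389 + 717·499 + 104·936 = 91
a_92 = 109·91 + 717·389 + 104·499 = 695
a_93 = 109·695 + 717·91 + 104·389 = 847
a_94 = 109·847 + 717·695 + 104·91 = 756
a_95 = 109·756 + 717·847 + 104·695 = 188
a_96 = 109·188 + 717·756 + 104·847 = 836
a_97 = 109·836 + 717·188 + 104·756 = 835
a_98 = 109·835 + 717·836 + 104·188 = 652
a_99 = 109·652 + 717·835 + 104·836 = 966
a_100 = 109·966 + 717·652 + 104·835 = 741
a_101 = 109·741 + 717·966 + 104·652 = 702
a_102 = 109·702 + 717·741 + 104·966 = 970
a_103 = 109·970 + 717·702 + 104·741 = 8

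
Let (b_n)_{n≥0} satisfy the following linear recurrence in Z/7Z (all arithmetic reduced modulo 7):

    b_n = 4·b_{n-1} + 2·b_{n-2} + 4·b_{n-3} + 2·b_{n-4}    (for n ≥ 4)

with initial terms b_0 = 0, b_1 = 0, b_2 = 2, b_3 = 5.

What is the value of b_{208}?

2

b_4 = 4·5 + 2·2 + 4·0 + 2·0 = 3
b_5 = 4·3 + 2·5 + 4·2 + 2·0 = 2
b_6 = 4·2 + 2·3 + 4·5 + 2·2 = 3
b_7 = 4·3 + 2·2 + 4·3 + 2·5 = 3
b_8 = 4·3 + 2·3 + 4·2 + 2·3 = 4
b_9 = 4·4 + 2·3 + 4·3 + 2·2 = 3
Continuing the recurrence:
  b_10 = 3;  b_11 = 5;  b_12 = 4;  b_13 = 2;  b_14 = 0;  b_15 = 2
  b_16 = 3;  b_17 = 6;  b_18 = 3;  b_19 = 5;  b_20 = 0;  b_21 = 6
  b_22 = 1;  b_23 = 5;  b_24 = 4;  b_25 = 0;  b_26 = 2;  b_27 = 6
  b_28 = 1;  b_29 = 3;  b_30 = 0;  b_31 = 1;  b_32 = 4;  b_33 = 3
  b_34 = 3;  b_35 = 1;  b_36 = 2;  b_37 = 0;  b_38 = 0;  b_39 = 3
  b_40 = 2;  b_41 = 0;  b_42 = 2;  b_43 = 1;  b_44 = 5;  b_45 = 2
  b_46 = 5;  b_47 = 4;  b_48 = 2;  b_49 = 5;  b_50 = 1;  b_51 = 2
  b_52 = 6;  b_53 = 0;  b_54 = 1;  b_55 = 4;  b_56 = 2;  b_57 = 6
  b_58 = 4;  b_59 = 2;  b_60 = 2;  b_61 = 5;  b_62 = 5;  b_63 = 0
  b_64 = 6;  b_65 = 5;  b_66 = 0;  b_67 = 6;  b_68 = 0;  b_69 = 1
  b_70 = 0;  b_71 = 0;  b_72 = 4;  b_73 = 4;  b_74 = 3;  b_75 = 1
  b_76 = 6;  b_77 = 4;  b_78 = 3;  b_79 = 4;  b_80 = 1;  b_81 = 4
  b_82 = 5;  b_83 = 5;  b_84 = 6;  b_85 = 6;  b_86 = 3;  b_87 = 2
  b_88 = 1;  b_89 = 4;  b_90 = 4;  b_91 = 4;  b_92 = 0;  b_93 = 4
  b_94 = 5;  b_95 = 1;  b_96 = 2;  b_97 = 3;  b_98 = 2;  b_99 = 3
  b_100 = 4;  b_101 = 1;  b_102 = 0;  b_103 = 3;  b_104 = 3;  b_105 = 6
  b_106 = 0;  b_107 = 2;  b_108 = 3;  b_109 = 0;  b_110 = 0;  b_111 = 2
  b_112 = 0;  b_113 = 4;  b_114 = 3;  b_115 = 3;  b_116 = 6;  b_117 = 1
  b_118 = 6;  b_119 = 0;  b_120 = 0;  b_121 = 5;  b_122 = 4;  b_123 = 5
  b_124 = 6;  b_125 = 4;  b_126 = 0;  b_127 = 0;  b_128 = 0;  b_129 = 1
  b_130 = 4;  b_131 = 4;  b_132 = 0;  b_133 = 5;  b_134 = 2;  b_135 = 5
  b_136 = 2;  b_137 = 1;  b_138 = 4;  b_139 = 1;  b_140 = 6;  b_141 = 2
  b_142 = 4;  b_143 = 4;  b_144 = 2;  b_145 = 1;  b_146 = 4;  b_147 = 6
  b_148 = 5;  b_149 = 1;  b_150 = 4;  b_151 = 1;  b_152 = 5;  b_153 = 5
  b_154 = 0;  b_155 = 4;  b_156 = 4;  b_157 = 6;  b_158 = 6;  b_159 = 4
  b_160 = 4;  b_161 = 4;  b_162 = 3;  b_163 = 2;  b_164 = 3;  b_165 = 1
  b_166 = 3;  b_167 = 2;  b_168 = 3;  b_169 = 2;  b_170 = 0;  b_171 = 6
  b_172 = 3;  b_173 = 0;  b_174 = 2;  b_175 = 4;  b_176 = 5;  b_177 = 1
  b_178 = 6;  b_179 = 5;  b_180 = 4;  b_181 = 3;  b_182 = 3;  b_183 = 2
  b_184 = 6;  b_185 = 4;  b_186 = 0;  b_187 = 1;  b_188 = 4;  b_189 = 5
  b_190 = 4;  b_191 = 2;  b_192 = 2;  b_193 = 3;  b_194 = 4;  b_195 = 6
  b_196 = 6;  b_197 = 2;  b_198 = 3;  b_199 = 3;  b_200 = 3;  b_201 = 6
  b_202 = 6;  b_203 = 5;  b_204 = 6;  b_205 = 0;  b_206 = 2
b_207 = 4·2 + 2·0 + 4·6 + 2·5 = 0
b_208 = 4·0 + 2·2 + 4·0 + 2·6 = 2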